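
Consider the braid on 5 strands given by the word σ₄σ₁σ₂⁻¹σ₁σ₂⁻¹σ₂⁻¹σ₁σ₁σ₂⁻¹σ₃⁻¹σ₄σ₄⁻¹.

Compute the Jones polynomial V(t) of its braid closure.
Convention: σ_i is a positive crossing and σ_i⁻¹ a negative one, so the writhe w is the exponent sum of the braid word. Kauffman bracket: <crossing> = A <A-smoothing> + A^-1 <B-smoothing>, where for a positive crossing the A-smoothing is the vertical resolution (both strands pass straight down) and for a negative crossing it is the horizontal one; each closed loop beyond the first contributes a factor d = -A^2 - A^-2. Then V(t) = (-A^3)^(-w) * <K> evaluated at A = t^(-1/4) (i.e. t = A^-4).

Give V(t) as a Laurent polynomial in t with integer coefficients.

The presented braid s4 s1 s2^-1 s1 s2^-1 s2^-1 s1 s1 s2^-1 s3^-1 s4 s4^-1 on 5 strands reduces by inverse Markov moves (closure unchanged at each step):
  Deconjugate: the word is γ·β·γ⁻¹ with γ = s4 (prefix) and γ⁻¹ = s4^-1 (suffix); strip both.
  Destabilize: the word has the form β·s4 where s4 occurs only as the final letter (β ∈ B_4); drop it and the last strand → 4 strands.
  Destabilize: the word has the form β·s3^-1 where s3^-1 occurs only as the final letter (β ∈ B_3); drop it and the last strand → 3 strands.
Reduced to β = s1 s2^-1 s1 s2^-1 s2^-1 s1 s1 s2^-1 on 3 strands, 8 crossings.
Compute on β:
Braid: s1 s2^-1 s1 s2^-1 s2^-1 s1 s1 s2^-1 on 3 strands, 8 crossings.
Writhe w = (#positive) - (#negative) = 4 - 4 = 0.
State-sum expansion of <K>. There are 2^8 = 256 states.
For each crossing: s=0 is the vertical smoothing, s=1 horizontal. Crossing k contributes A^(sign_k * (1 - 2*s_k)); loop factor d = -A^2 - A^-2.
Tabulate the states by total A-exponent and number of loops L (A-exp: L × count):
  A^8: L=5 ×1
  A^6: L=4 ×8
  A^4: L=3 ×27, L=5 ×1
  A^2: L=2 ×47, L=4 ×9
  A^0: L=1 ×37, L=3 ×32, L=5 ×1
  A^-2: L=2 ×47, L=4 ×9
  A^-4: L=3 ×27, L=5 ×1
  A^-6: L=4 ×8
  A^-8: L=5 ×1
Each group contributes A^e * Σ count * d^(L-1):
Powers of d = -A^2 - A^-2: d^2 = A^4 + 2 + A^-4; d^3 = -A^6 - 3*A^2 - 3*A^-2 - A^-6; d^4 = A^8 + 4*A^4 + 6 + 4*A^-4 + A^-8.
  A^8 * (d^4) = A^16 + 4*A^12 + 6*A^8 + 4*A^4 + 1
  A^6 * (8*d^3) = -8*A^12 - 24*A^8 - 24*A^4 - 8
  A^4 * (27*d^2 + d^4) = A^12 + 31*A^8 + 60*A^4 + 31 + A^-4
  A^2 * (47*d + 9*d^3) = -9*A^8 - 74*A^4 - 74 - 9*A^-4
  A^0 * (37 + 32*d^2 + d^4) = A^8 + 36*A^4 + 107 + 36*A^-4 + A^-8
  A^-2 * (47*d + 9*d^3) = -9*A^4 - 74 - 74*A^-4 - 9*A^-8
  A^-4 * (27*d^2 + d^4) = A^4 + 31 + 60*A^-4 + 31*A^-8 + A^-12
  A^-6 * (8*d^3) = -8 - 24*A^-4 - 24*A^-8 - 8*A^-12
  A^-8 * (d^4) = 1 + 4*A^-4 + 6*A^-8 + 4*A^-12 + A^-16
Summing the groups: <K> = A^16 - 3*A^12 + 5*A^8 - 6*A^4 + 7 - 6*A^-4 + 5*A^-8 - 3*A^-12 + A^-16
Normalise by the writhe: (-A^3)^(-w) = (-A^3)^(0) = 1, so f(A) = 1 * <K> = A^16 - 3*A^12 + 5*A^8 - 6*A^4 + 7 - 6*A^-4 + 5*A^-8 - 3*A^-12 + A^-16.
Substitute A = t^(-1/4), i.e. A^e → t^(-e/4): V(t) = t^4 - 3*t^3 + 5*t^2 - 6*t + 7 - 6*t^-1 + 5*t^-2 - 3*t^-3 + t^-4

Answer: t^4 - 3*t^3 + 5*t^2 - 6*t + 7 - 6*t^-1 + 5*t^-2 - 3*t^-3 + t^-4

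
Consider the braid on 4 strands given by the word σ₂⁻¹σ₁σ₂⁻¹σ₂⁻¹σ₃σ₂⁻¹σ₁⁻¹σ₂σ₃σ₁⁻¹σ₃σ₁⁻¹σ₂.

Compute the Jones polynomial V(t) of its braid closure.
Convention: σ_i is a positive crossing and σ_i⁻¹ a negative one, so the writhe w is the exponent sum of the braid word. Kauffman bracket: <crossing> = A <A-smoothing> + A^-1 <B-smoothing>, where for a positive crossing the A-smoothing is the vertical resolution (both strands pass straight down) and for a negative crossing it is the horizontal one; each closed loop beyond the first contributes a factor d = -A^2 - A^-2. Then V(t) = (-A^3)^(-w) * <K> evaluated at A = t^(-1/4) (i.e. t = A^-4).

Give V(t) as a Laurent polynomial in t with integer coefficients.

The presented braid s2^-1 s1 s2^-1 s2^-1 s3 s2^-1 s1^-1 s2 s3 s1^-1 s3 s1^-1 s2 on 4 strands reduces by inverse Markov moves (closure unchanged at each step):
  Deconjugate: the word is γ·β·γ⁻¹ with γ = s2^-1 s1 (prefix) and γ⁻¹ = s1^-1 s2 (suffix); strip both.
Reduced to β = s2^-1 s2^-1 s3 s2^-1 s1^-1 s2 s3 s1^-1 s3 on 4 strands, 9 crossings.
Compute on β:
Braid: s2^-1 s2^-1 s3 s2^-1 s1^-1 s2 s3 s1^-1 s3 on 4 strands, 9 crossings.
Writhe w = (#positive) - (#negative) = 4 - 5 = -1.
State-sum expansion of <K>. There are 2^9 = 512 states.
Smooth each crossing (0=||, 1=⌣⌢); contribution A^(Σ sign_k(1-2s_k)) * d^(L-1).
Tabulate the states by total A-exponent and number of loops L (A-exp: L × count):
  A^9: L=5 ×1
  A^7: L=4 ×9
  A^5: L=3 ×32, L=5 ×4
  A^3: L=2 ×55, L=4 ×28, L=6 ×1
  A^1: L=1 ×39, L=3 ×77, L=5 ×10
  A^-1: L=2 ×87, L=4 ×38, L=6 ×1
  A^-3: L=1 ×14, L=3 ×64, L=5 ×6
  A^-5: L=2 ×17, L=4 ×19
  A^-7: L=3 ×7, L=5 ×2
  A^-9: L=4 ×1
Each group contributes A^e * Σ count * d^(L-1):
Powers of d = -A^2 - A^-2: d^2 = A^4 + 2 + A^-4; d^3 = -A^6 - 3*A^2 - 3*A^-2 - A^-6; d^4 = A^8 + 4*A^4 + 6 + 4*A^-4 + A^-8; d^5 = -A^10 - 5*A^6 - 10*A^2 - 10*A^-2 - 5*A^-6 - A^-10.
  A^9 * (d^4) = A^17 + 4*A^13 + 6*A^9 + 4*A^5 + A
  A^7 * (9*d^3) = -9*A^13 - 27*A^9 - 27*A^5 - 9*A
  A^5 * (32*d^2 + 4*d^4) = 4*A^13 + 48*A^9 + 88*A^5 + 48*A + 4*A^-3
  A^3 * (55*d + 28*d^3 + d^5) = -A^13 - 33*A^9 - 149*A^5 - 149*A - 33*A^-3 - A^-7
  A^1 * (39 + 77*d^2 + 10*d^4) = 10*A^9 + 117*A^5 + 253*A + 117*A^-3 + 10*A^-7
  A^-1 * (87*d + 38*d^3 + d^5) = -A^9 - 43*A^5 - 211*A - 211*A^-3 - 43*A^-7 - A^-11
  A^-3 * (14 + 64*d^2 + 6*d^4) = 6*A^5 + 88*A + 178*A^-3 + 88*A^-7 + 6*A^-11
  A^-5 * (17*d + 19*d^3) = -19*A - 74*A^-3 - 74*A^-7 - 19*A^-11
  A^-7 * (7*d^2 + 2*d^4) = 2*A + 15*A^-3 + 26*A^-7 + 15*A^-11 + 2*A^-15
  A^-9 * (d^3) = -A^-3 - 3*A^-7 - 3*A^-11 - A^-15
Summing the groups: <K> = A^17 - 2*A^13 + 3*A^9 - 4*A^5 + 4*A - 5*A^-3 + 3*A^-7 - 2*A^-11 + A^-15
Normalise by the writhe: (-A^3)^(-w) = (-A^3)^(1) = -A^3, so f(A) = -A^3 * <K> = -A^20 + 2*A^16 - 3*A^12 + 4*A^8 - 4*A^4 + 5 - 3*A^-4 + 2*A^-8 - A^-12.
Substitute A = t^(-1/4), i.e. A^e → t^(-e/4): V(t) = -t^3 + 2*t^2 - 3*t + 5 - 4*t^-1 + 4*t^-2 - 3*t^-3 + 2*t^-4 - t^-5

Answer: -t^3 + 2*t^2 - 3*t + 5 - 4*t^-1 + 4*t^-2 - 3*t^-3 + 2*t^-4 - t^-5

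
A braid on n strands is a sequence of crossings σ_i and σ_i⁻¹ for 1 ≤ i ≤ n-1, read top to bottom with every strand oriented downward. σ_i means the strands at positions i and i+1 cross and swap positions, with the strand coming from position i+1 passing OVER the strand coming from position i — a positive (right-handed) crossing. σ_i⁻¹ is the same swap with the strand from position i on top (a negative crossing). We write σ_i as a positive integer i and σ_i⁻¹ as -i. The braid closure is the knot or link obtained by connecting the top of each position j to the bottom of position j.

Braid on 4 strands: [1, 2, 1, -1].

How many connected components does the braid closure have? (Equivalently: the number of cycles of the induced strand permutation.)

2

Derivation:
Track the strand permutation on 4 strands, starting from identity.
  step 1: s1 swaps positions 1,2 -> [2 1 3 4]
  step 2: s2 swaps positions 2,3 -> [2 3 1 4]
  step 3: s1 swaps positions 1,2 -> [3 2 1 4]
  step 4: s1^-1 swaps positions 1,2 -> [2 3 1 4]
Final permutation (position -> original strand): [2 3 1 4]
Closure components = cycle count of this permutation = 2.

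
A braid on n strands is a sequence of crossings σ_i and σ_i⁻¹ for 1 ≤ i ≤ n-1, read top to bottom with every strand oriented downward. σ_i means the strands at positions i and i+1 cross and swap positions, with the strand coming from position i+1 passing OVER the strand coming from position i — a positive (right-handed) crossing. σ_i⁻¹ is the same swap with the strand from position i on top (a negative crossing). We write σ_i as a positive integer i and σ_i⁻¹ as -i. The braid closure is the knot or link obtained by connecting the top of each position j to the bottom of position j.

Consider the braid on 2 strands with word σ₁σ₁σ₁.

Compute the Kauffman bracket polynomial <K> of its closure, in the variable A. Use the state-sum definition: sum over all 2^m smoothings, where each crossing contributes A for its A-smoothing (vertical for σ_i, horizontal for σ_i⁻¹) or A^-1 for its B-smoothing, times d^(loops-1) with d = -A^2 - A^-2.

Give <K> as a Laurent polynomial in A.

-A^5 - A^-3 + A^-7

Derivation:
Braid: s1 s1 s1 on 2 strands, 3 crossings.
Writhe w = (#positive) - (#negative) = 3 - 0 = 3.
Enumerate smoothing states for the bracket polynomial. There are 2^3 = 8 states.
For each crossing: s=0 is the vertical smoothing, s=1 horizontal. Crossing k contributes A^(sign_k * (1 - 2*s_k)); loop factor d = -A^2 - A^-2.
  state 000: A-exp=+3, loops=2, term = A^3 * d^1
  state 001: A-exp=+1, loops=1, term = A^1 * d^0
  state 010: A-exp=+1, loops=1, term = A^1 * d^0
  state 011: A-exp=-1, loops=2, term = A^-1 * d^1
  state 100: A-exp=+1, loops=1, term = A^1 * d^0
  state 101: A-exp=-1, loops=2, term = A^-1 * d^1
  state 110: A-exp=-1, loops=2, term = A^-1 * d^1
  state 111: A-exp=-3, loops=3, term = A^-3 * d^2
Collect the terms by A-exponent (count of states per loop number):
Powers of d = -A^2 - A^-2: d^2 = A^4 + 2 + A^-4.
  A^3 * (d) = -A^5 - A
  A^1 * (3) = 3*A
  A^-1 * (3*d) = -3*A - 3*A^-3
  A^-3 * (d^2) = A + 2*A^-3 + A^-7
Summing the groups: <K> = -A^5 - A^-3 + A^-7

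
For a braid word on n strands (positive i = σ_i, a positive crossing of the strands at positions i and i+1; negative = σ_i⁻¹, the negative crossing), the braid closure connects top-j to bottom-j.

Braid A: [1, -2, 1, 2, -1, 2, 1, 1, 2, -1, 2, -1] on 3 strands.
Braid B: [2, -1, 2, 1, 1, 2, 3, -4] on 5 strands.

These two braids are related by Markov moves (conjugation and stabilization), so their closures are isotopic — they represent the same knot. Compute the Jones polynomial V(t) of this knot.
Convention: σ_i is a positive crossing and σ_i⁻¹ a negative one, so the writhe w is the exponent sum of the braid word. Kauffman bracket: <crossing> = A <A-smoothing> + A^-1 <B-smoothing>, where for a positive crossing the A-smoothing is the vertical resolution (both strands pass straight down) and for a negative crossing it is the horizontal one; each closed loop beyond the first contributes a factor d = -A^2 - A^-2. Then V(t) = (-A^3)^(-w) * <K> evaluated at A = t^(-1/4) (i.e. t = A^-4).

Markov-equivalent braids have isotopic closures, hence identical knot invariants. Strip the Markov moves from each word to reach a common short braid β, then compute V(t) once on β.
Braid A: s1 s2^-1 s1 s2 s1^-1 s2 s1 s1 s2 s1^-1 s2 s1^-1 on 3 strands reduces by inverse Markov moves (closure unchanged at each step):
  Deconjugate: the word is γ·β·γ⁻¹ with γ = s1 s2^-1 (prefix) and γ⁻¹ = s2 s1^-1 (suffix); strip both.
  Deconjugate: the word is γ·β·γ⁻¹ with γ = s1 (prefix) and γ⁻¹ = s1^-1 (suffix); strip both.
Reduced to β = s2 s1^-1 s2 s1 s1 s2 on 3 strands, 6 crossings.
Braid B: s2 s1^-1 s2 s1 s1 s2 s3 s4^-1 on 5 strands reduces by inverse Markov moves (closure unchanged at each step):
  Destabilize: the word has the form β·s4^-1 where s4^-1 occurs only as the final letter (β ∈ B_4); drop it and the last strand → 4 strands.
  Destabilize: the word has the form β·s3 where s3 occurs only as the final letter (β ∈ B_3); drop it and the last strand → 3 strands.
Reduced to β = s2 s1^-1 s2 s1 s1 s2 on 3 strands, 6 crossings.
Both give the same β = s2 s1^-1 s2 s1 s1 s2 on 3 strands, so one state sum suffices:
Braid: s2 s1^-1 s2 s1 s1 s2 on 3 strands, 6 crossings.
Writhe w = (#positive) - (#negative) = 5 - 1 = 4.
Enumerate smoothing states for the bracket polynomial. There are 2^6 = 64 states.
For each crossing: s=0 is the vertical smoothing, s=1 horizontal. Crossing k contributes A^(sign_k * (1 - 2*s_k)); loop factor d = -A^2 - A^-2.
Tabulate the states by total A-exponent and number of loops L (A-exp: L × count):
  A^6: L=2 ×1
  A^4: L=1 ×3, L=3 ×3
  A^2: L=2 ×14, L=4 ×1
  A^0: L=1 ×10, L=3 ×10
  A^-2: L=2 ×13, L=4 ×2
  A^-4: L=3 ×6
  A^-6: L=4 ×1
Each group contributes A^e * Σ count * d^(L-1):
Powers of d = -A^2 - A^-2: d^2 = A^4 + 2 + A^-4; d^3 = -A^6 - 3*A^2 - 3*A^-2 - A^-6.
  A^6 * (d) = -A^8 - A^4
  A^4 * (3 + 3*d^2) = 3*A^8 + 9*A^4 + 3
  A^2 * (14*d + d^3) = -A^8 - 17*A^4 - 17 - A^-4
  A^0 * (10 + 10*d^2) = 10*A^4 + 30 + 10*A^-4
  A^-2 * (13*d + 2*d^3) = -2*A^4 - 19 - 19*A^-4 - 2*A^-8
  A^-4 * (6*d^2) = 6 + 12*A^-4 + 6*A^-8
  A^-6 * (d^3) = -1 - 3*A^-4 - 3*A^-8 - A^-12
Summing the groups: <K> = A^8 - A^4 + 2 - A^-4 + A^-8 - A^-12
Normalise by the writhe: (-A^3)^(-w) = (-A^3)^(-4) = A^-12, so f(A) = A^-12 * <K> = A^-4 - A^-8 + 2*A^-12 - A^-16 + A^-20 - A^-24.
Substitute A = t^(-1/4), i.e. A^e → t^(-e/4): V(t) = -t^6 + t^5 - t^4 + 2*t^3 - t^2 + t

Answer: -t^6 + t^5 - t^4 + 2*t^3 - t^2 + t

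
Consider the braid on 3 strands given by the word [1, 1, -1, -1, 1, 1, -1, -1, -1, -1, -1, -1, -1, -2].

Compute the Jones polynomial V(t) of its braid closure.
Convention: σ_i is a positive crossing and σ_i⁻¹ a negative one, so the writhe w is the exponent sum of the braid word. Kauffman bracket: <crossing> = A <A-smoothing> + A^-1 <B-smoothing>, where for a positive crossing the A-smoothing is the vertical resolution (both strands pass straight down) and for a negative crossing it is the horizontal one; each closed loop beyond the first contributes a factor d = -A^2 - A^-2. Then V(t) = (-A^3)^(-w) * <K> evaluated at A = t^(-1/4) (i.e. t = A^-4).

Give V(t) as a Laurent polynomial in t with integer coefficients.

The presented braid s1 s1 s1^-1 s1^-1 s1 s1 s1^-1 s1^-1 s1^-1 s1^-1 s1^-1 s1^-1 s1^-1 s2^-1 on 3 strands reduces by inverse Markov moves (closure unchanged at each step):
  Destabilize: the word has the form β·s2^-1 where s2^-1 occurs only as the final letter (β ∈ B_2); drop it and the last strand → 2 strands.
  Deconjugate: the word is γ·β·γ⁻¹ with γ = s1 s1 (prefix) and γ⁻¹ = s1^-1 s1^-1 (suffix); strip both.
Reduced to β = s1^-1 s1^-1 s1 s1 s1^-1 s1^-1 s1^-1 s1^-1 s1^-1 on 2 strands, 9 crossings.
Compute on β:
First cancel adjacent σ_i σ_i⁻¹ pairs (Reidemeister II — same braid, same closure): s1^-1 s1^-1 s1 s1 s1^-1 s1^-1 s1^-1 s1^-1 s1^-1 → s1^-1 s1^-1 s1^-1 s1^-1 s1^-1.
Braid: s1^-1 s1^-1 s1^-1 s1^-1 s1^-1 on 2 strands, 5 crossings.
Writhe w = (#positive) - (#negative) = 0 - 5 = -5.
State-sum expansion of <K>. There are 2^5 = 32 states.
Each crossing splits two ways (0=vertical, 1=horizontal). The state's weight is A^(#A-smoothings - #B-smoothings) * d^(loops - 1).
  state 00000: A-exp=-5, loops=2, term = A^-5 * d^1
  state 00001: A-exp=-3, loops=1, term = A^-3 * d^0
  state 00010: A-exp=-3, loops=1, term = A^-3 * d^0
  state 00011: A-exp=-1, loops=2, term = A^-1 * d^1
  state 00100: A-exp=-3, loops=1, term = A^-3 * d^0
  state 00101: A-exp=-1, loops=2, term = A^-1 * d^1
  state 00110: A-exp=-1, loops=2, term = A^-1 * d^1
  state 00111: A-exp=+1, loops=3, term = A^1 * d^2
  state 01000: A-exp=-3, loops=1, term = A^-3 * d^0
  state 01001: A-exp=-1, loops=2, term = A^-1 * d^1
  state 01010: A-exp=-1, loops=2, term = A^-1 * d^1
  state 01011: A-exp=+1, loops=3, term = A^1 * d^2
  state 01100: A-exp=-1, loops=2, term = A^-1 * d^1
  state 01101: A-exp=+1, loops=3, term = A^1 * d^2
  state 01110: A-exp=+1, loops=3, term = A^1 * d^2
  state 01111: A-exp=+3, loops=4, term = A^3 * d^3
  state 10000: A-exp=-3, loops=1, term = A^-3 * d^0
  state 10001: A-exp=-1, loops=2, term = A^-1 * d^1
  state 10010: A-exp=-1, loops=2, term = A^-1 * d^1
  state 10011: A-exp=+1, loops=3, term = A^1 * d^2
  state 10100: A-exp=-1, loops=2, term = A^-1 * d^1
  state 10101: A-exp=+1, loops=3, term = A^1 * d^2
  state 10110: A-exp=+1, loops=3, term = A^1 * d^2
  state 10111: A-exp=+3, loops=4, term = A^3 * d^3
  state 11000: A-exp=-1, loops=2, term = A^-1 * d^1
  state 11001: A-exp=+1, loops=3, term = A^1 * d^2
  state 11010: A-exp=+1, loops=3, term = A^1 * d^2
  state 11011: A-exp=+3, loops=4, term = A^3 * d^3
  state 11100: A-exp=+1, loops=3, term = A^1 * d^2
  state 11101: A-exp=+3, loops=4, term = A^3 * d^3
  state 11110: A-exp=+3, loops=4, term = A^3 * d^3
  state 11111: A-exp=+5, loops=5, term = A^5 * d^4
Collect the terms by A-exponent (count of states per loop number):
Powers of d = -A^2 - A^-2: d^2 = A^4 + 2 + A^-4; d^3 = -A^6 - 3*A^2 - 3*A^-2 - A^-6; d^4 = A^8 + 4*A^4 + 6 + 4*A^-4 + A^-8.
  A^5 * (d^4) = A^13 + 4*A^9 + 6*A^5 + 4*A + A^-3
  A^3 * (5*d^3) = -5*A^9 - 15*A^5 - 15*A - 5*A^-3
  A^1 * (10*d^2) = 10*A^5 + 20*A + 10*A^-3
  A^-1 * (10*d) = -10*A - 10*A^-3
  A^-3 * (5) = 5*A^-3
  A^-5 * (d) = -A^-3 - A^-7
Summing the groups: <K> = A^13 - A^9 + A^5 - A - A^-7
Normalise by the writhe: (-A^3)^(-w) = (-A^3)^(5) = -A^15, so f(A) = -A^15 * <K> = -A^28 + A^24 - A^20 + A^16 + A^8.
Substitute A = t^(-1/4), i.e. A^e → t^(-e/4): V(t) = t^-2 + t^-4 - t^-5 + t^-6 - t^-7

Answer: t^-2 + t^-4 - t^-5 + t^-6 - t^-7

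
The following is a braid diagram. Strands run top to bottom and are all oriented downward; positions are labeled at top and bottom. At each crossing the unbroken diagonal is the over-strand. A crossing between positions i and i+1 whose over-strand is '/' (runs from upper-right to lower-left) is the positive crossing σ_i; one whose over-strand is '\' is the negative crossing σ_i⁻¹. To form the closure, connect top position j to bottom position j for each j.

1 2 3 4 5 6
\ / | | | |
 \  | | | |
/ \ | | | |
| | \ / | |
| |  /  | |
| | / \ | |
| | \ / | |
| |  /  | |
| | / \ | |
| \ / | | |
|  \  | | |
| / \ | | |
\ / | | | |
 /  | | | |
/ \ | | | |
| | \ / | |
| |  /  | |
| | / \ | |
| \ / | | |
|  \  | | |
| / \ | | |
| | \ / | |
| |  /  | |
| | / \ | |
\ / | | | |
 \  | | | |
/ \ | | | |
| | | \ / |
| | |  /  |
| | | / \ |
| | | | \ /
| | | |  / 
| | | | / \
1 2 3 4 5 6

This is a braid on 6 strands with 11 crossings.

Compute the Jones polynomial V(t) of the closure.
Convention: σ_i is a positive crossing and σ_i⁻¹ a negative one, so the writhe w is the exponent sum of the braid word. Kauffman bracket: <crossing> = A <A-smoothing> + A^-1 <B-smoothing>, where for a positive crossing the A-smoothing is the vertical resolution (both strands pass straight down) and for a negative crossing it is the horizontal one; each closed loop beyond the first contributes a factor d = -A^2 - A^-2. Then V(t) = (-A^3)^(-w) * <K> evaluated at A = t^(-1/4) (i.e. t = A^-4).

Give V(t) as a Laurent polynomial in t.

Reading the diagram top to bottom ('/'-over between positions i,i+1 = s_i, '\'-over = s_i^-1): braid word = s1^-1 s3 s3 s2^-1 s1 s3 s2^-1 s3 s1^-1 s4 s5.
The presented braid s1^-1 s3 s3 s2^-1 s1 s3 s2^-1 s3 s1^-1 s4 s5 on 6 strands reduces by inverse Markov moves (closure unchanged at each step):
  Destabilize: the word has the form β·s5 where s5 occurs only as the final letter (β ∈ B_5); drop it and the last strand → 5 strands.
  Destabilize: the word has the form β·s4 where s4 occurs only as the final letter (β ∈ B_4); drop it and the last strand → 4 strands.
Reduced to β = s1^-1 s3 s3 s2^-1 s1 s3 s2^-1 s3 s1^-1 on 4 strands, 9 crossings.
Compute on β:
Braid: s1^-1 s3 s3 s2^-1 s1 s3 s2^-1 s3 s1^-1 on 4 strands, 9 crossings.
Writhe w = (#positive) - (#negative) = 5 - 4 = 1.
Computing the Kauffman bracket via state sum. There are 2^9 = 512 states.
Smooth each crossing (0=||, 1=⌣⌢); contribution A^(Σ sign_k(1-2s_k)) * d^(L-1).
Tabulate the states by total A-exponent and number of loops L (A-exp: L × count):
  A^9: L=4 ×1
  A^7: L=3 ×9
  A^5: L=2 ×29, L=4 ×7
  A^3: L=1 ×30, L=3 ×52, L=5 ×2
  A^1: L=2 ×83, L=4 ×43
  A^-1: L=1 ×11, L=3 ×93, L=5 ×22
  A^-3: L=2 ×19, L=4 ×58, L=6 ×7
  A^-5: L=3 ×15, L=5 ×20, L=7 ×1
  A^-7: L=4 ×6, L=6 ×3
  A^-9: L=5 ×1
Each group contributes A^e * Σ count * d^(L-1):
Powers of d = -A^2 - A^-2: d^2 = A^4 + 2 + A^-4; d^3 = -A^6 - 3*A^2 - 3*A^-2 - A^-6; d^4 = A^8 + 4*A^4 + 6 + 4*A^-4 + A^-8; d^5 = -A^10 - 5*A^6 - 10*A^2 - 10*A^-2 - 5*A^-6 - A^-10; d^6 = A^12 + 6*A^8 + 15*A^4 + 20 + 15*A^-4 + 6*A^-8 + A^-12.
  A^9 * (d^3) = -A^15 - 3*A^11 - 3*A^7 - A^3
  A^7 * (9*d^2) = 9*A^11 + 18*A^7 + 9*A^3
  A^5 * (29*d + 7*d^3) = -7*A^11 - 50*A^7 - 50*A^3 - 7*A^-1
  A^3 * (30 + 52*d^2 + 2*d^4) = 2*A^11 + 60*A^7 + 146*A^3 + 60*A^-1 + 2*A^-5
  A^1 * (83*d + 43*d^3) = -43*A^7 - 212*A^3 - 212*A^-1 - 43*A^-5
  A^-1 * (11 + 93*d^2 + 22*d^4) = 22*A^7 + 181*A^3 + 329*A^-1 + 181*A^-5 + 22*A^-9
  A^-3 * (19*d + 58*d^3 + 7*d^5) = -7*A^7 - 93*A^3 - 263*A^-1 - 263*A^-5 - 93*A^-9 - 7*A^-13
  A^-5 * (15*d^2 + 20*d^4 + d^6) = A^7 + 26*A^3 + 110*A^-1 + 170*A^-5 + 110*A^-9 + 26*A^-13 + A^-17
  A^-7 * (6*d^3 + 3*d^5) = -3*A^3 - 21*A^-1 - 48*A^-5 - 48*A^-9 - 21*A^-13 - 3*A^-17
  A^-9 * (d^4) = A^-1 + 4*A^-5 + 6*A^-9 + 4*A^-13 + A^-17
Summing the groups: <K> = -A^15 + A^11 - 2*A^7 + 3*A^3 - 3*A^-1 + 3*A^-5 - 3*A^-9 + 2*A^-13 - A^-17
Normalise by the writhe: (-A^3)^(-w) = (-A^3)^(-1) = -A^-3, so f(A) = -A^-3 * <K> = A^12 - A^8 + 2*A^4 - 3 + 3*A^-4 - 3*A^-8 + 3*A^-12 - 2*A^-16 + A^-20.
Substitute A = t^(-1/4), i.e. A^e → t^(-e/4): V(t) = t^5 - 2*t^4 + 3*t^3 - 3*t^2 + 3*t - 3 + 2*t^-1 - t^-2 + t^-3

Answer: t^5 - 2*t^4 + 3*t^3 - 3*t^2 + 3*t - 3 + 2*t^-1 - t^-2 + t^-3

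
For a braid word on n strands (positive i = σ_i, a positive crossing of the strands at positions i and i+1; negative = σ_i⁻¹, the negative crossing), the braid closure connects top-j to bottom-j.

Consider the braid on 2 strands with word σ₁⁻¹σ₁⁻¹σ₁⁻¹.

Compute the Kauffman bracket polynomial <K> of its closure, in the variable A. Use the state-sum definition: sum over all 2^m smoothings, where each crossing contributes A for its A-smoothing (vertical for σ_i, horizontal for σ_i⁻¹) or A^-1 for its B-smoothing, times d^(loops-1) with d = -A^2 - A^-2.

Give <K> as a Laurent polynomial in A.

Braid: s1^-1 s1^-1 s1^-1 on 2 strands, 3 crossings.
Writhe w = (#positive) - (#negative) = 0 - 3 = -3.
State-sum expansion of <K>. There are 2^3 = 8 states.
Each crossing splits two ways (0=vertical, 1=horizontal). The state's weight is A^(#A-smoothings - #B-smoothings) * d^(loops - 1).
  state 000: A-exp=-3, loops=2, term = A^-3 * d^1
  state 001: A-exp=-1, loops=1, term = A^-1 * d^0
  state 010: A-exp=-1, loops=1, term = A^-1 * d^0
  state 011: A-exp=+1, loops=2, term = A^1 * d^1
  state 100: A-exp=-1, loops=1, term = A^-1 * d^0
  state 101: A-exp=+1, loops=2, term = A^1 * d^1
  state 110: A-exp=+1, loops=2, term = A^1 * d^1
  state 111: A-exp=+3, loops=3, term = A^3 * d^2
Collect the terms by A-exponent (count of states per loop number):
Powers of d = -A^2 - A^-2: d^2 = A^4 + 2 + A^-4.
  A^3 * (d^2) = A^7 + 2*A^3 + A^-1
  A^1 * (3*d) = -3*A^3 - 3*A^-1
  A^-1 * (3) = 3*A^-1
  A^-3 * (d) = -A^-1 - A^-5
Summing the groups: <K> = A^7 - A^3 - A^-5

Answer: A^7 - A^3 - A^-5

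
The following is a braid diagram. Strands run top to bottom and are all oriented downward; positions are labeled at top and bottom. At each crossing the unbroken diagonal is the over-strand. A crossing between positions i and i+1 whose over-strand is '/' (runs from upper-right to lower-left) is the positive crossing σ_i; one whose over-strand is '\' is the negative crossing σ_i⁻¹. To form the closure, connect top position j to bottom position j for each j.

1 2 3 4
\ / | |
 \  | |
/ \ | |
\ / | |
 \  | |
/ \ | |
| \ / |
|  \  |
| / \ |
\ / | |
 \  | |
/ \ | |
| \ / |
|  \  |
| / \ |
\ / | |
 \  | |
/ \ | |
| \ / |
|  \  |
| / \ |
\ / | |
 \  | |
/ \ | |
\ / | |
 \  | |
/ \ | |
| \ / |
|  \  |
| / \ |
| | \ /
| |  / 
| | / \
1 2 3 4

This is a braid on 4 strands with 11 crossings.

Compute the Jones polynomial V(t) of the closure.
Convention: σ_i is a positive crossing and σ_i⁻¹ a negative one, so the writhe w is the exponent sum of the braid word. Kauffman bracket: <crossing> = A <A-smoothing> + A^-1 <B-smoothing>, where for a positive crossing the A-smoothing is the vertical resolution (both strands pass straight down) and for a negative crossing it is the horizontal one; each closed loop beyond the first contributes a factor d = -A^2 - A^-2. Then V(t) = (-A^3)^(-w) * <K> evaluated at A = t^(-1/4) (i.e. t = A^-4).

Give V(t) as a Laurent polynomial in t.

t^-4 + t^-6 - t^-10

Derivation:
Reading the diagram top to bottom ('/'-over between positions i,i+1 = s_i, '\'-over = s_i^-1): braid word = s1^-1 s1^-1 s2^-1 s1^-1 s2^-1 s1^-1 s2^-1 s1^-1 s1^-1 s2^-1 s3.
The presented braid s1^-1 s1^-1 s2^-1 s1^-1 s2^-1 s1^-1 s2^-1 s1^-1 s1^-1 s2^-1 s3 on 4 strands reduces by inverse Markov moves (closure unchanged at each step):
  Destabilize: the word has the form β·s3 where s3 occurs only as the final letter (β ∈ B_3); drop it and the last strand → 3 strands.
Reduced to β = s1^-1 s1^-1 s2^-1 s1^-1 s2^-1 s1^-1 s2^-1 s1^-1 s1^-1 s2^-1 on 3 strands, 10 crossings.
Compute on β:
Braid: s1^-1 s1^-1 s2^-1 s1^-1 s2^-1 s1^-1 s2^-1 s1^-1 s1^-1 s2^-1 on 3 strands, 10 crossings.
Writhe w = (#positive) - (#negative) = 0 - 10 = -10.
Enumerate smoothing states for the bracket polynomial. There are 2^10 = 1024 states.
For each crossing: s=0 is the vertical smoothing, s=1 horizontal. Crossing k contributes A^(sign_k * (1 - 2*s_k)); loop factor d = -A^2 - A^-2.
Tabulate the states by total A-exponent and number of loops L (A-exp: L × count):
  A^10: L=3 ×1
  A^8: L=2 ×4, L=4 ×6
  A^6: L=1 ×4, L=3 ×30, L=5 ×11
  A^4: L=2 ×48, L=4 ×65, L=6 ×7
  A^2: L=1 ×24, L=3 ×140, L=5 ×45, L=7 ×1
  A^0: L=2 ×129, L=4 ×117, L=6 ×6
  A^-2: L=1 ×43, L=3 ×151, L=5 ×16
  A^-4: L=2 ×96, L=4 ×24
  A^-6: L=1 ×24, L=3 ×21
  A^-8: L=2 ×10
  A^-10: L=3 ×1
Each group contributes A^e * Σ count * d^(L-1):
Powers of d = -A^2 - A^-2: d^2 = A^4 + 2 + A^-4; d^3 = -A^6 - 3*A^2 - 3*A^-2 - A^-6; d^4 = A^8 + 4*A^4 + 6 + 4*A^-4 + A^-8; d^5 = -A^10 - 5*A^6 - 10*A^2 - 10*A^-2 - 5*A^-6 - A^-10; d^6 = A^12 + 6*A^8 + 15*A^4 + 20 + 15*A^-4 + 6*A^-8 + A^-12.
  A^10 * (d^2) = A^14 + 2*A^10 + A^6
  A^8 * (4*d + 6*d^3) = -6*A^14 - 22*A^10 - 22*A^6 - 6*A^2
  A^6 * (4 + 30*d^2 + 11*d^4) = 11*A^14 + 74*A^10 + 130*A^6 + 74*A^2 + 11*A^-2
  A^4 * (48*d + 65*d^3 + 7*d^5) = -7*A^14 - 100*A^10 - 313*A^6 - 313*A^2 - 100*A^-2 - 7*A^-6
  A^2 * (24 + 140*d^2 + 45*d^4 + d^6) = A^14 + 51*A^10 + 335*A^6 + 594*A^2 + 335*A^-2 + 51*A^-6 + A^-10
  A^0 * (129*d + 117*d^3 + 6*d^5) = -6*A^10 - 147*A^6 - 540*A^2 - 540*A^-2 - 147*A^-6 - 6*A^-10
  A^-2 * (43 + 151*d^2 + 16*d^4) = 16*A^6 + 215*A^2 + 441*A^-2 + 215*A^-6 + 16*A^-10
  A^-4 * (96*d + 24*d^3) = -24*A^2 - 168*A^-2 - 168*A^-6 - 24*A^-10
  A^-6 * (24 + 21*d^2) = 21*A^-2 + 66*A^-6 + 21*A^-10
  A^-8 * (10*d) = -10*A^-6 - 10*A^-10
  A^-10 * (d^2) = A^-6 + 2*A^-10 + A^-14
Summing the groups: <K> = -A^10 + A^-6 + A^-14
Normalise by the writhe: (-A^3)^(-w) = (-A^3)^(10) = A^30, so f(A) = A^30 * <K> = -A^40 + A^24 + A^16.
Substitute A = t^(-1/4), i.e. A^e → t^(-e/4): V(t) = t^-4 + t^-6 - t^-10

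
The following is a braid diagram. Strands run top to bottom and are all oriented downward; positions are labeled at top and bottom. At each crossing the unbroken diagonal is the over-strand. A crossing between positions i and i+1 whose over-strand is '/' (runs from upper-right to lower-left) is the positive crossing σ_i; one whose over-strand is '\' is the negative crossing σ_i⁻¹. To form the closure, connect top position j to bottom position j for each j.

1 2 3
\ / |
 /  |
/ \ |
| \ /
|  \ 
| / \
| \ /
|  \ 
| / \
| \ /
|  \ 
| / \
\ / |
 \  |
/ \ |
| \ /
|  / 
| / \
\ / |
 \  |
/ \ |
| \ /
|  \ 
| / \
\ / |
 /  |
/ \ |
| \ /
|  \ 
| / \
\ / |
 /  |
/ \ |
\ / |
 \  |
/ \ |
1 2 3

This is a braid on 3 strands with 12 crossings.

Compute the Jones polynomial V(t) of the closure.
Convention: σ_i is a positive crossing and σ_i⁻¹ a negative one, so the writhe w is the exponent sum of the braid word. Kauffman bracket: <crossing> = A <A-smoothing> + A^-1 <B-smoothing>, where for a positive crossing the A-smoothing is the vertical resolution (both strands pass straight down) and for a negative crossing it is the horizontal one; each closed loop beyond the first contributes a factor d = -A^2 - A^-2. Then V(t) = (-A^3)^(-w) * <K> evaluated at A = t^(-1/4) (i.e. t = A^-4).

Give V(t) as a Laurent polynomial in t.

Reading the diagram top to bottom ('/'-over between positions i,i+1 = s_i, '\'-over = s_i^-1): braid word = s1 s2^-1 s2^-1 s2^-1 s1^-1 s2 s1^-1 s2^-1 s1 s2^-1 s1 s1^-1.
The presented braid s1 s2^-1 s2^-1 s2^-1 s1^-1 s2 s1^-1 s2^-1 s1 s2^-1 s1 s1^-1 on 3 strands reduces by inverse Markov moves (closure unchanged at each step):
  Deconjugate: the word is γ·β·γ⁻¹ with γ = s1 (prefix) and γ⁻¹ = s1^-1 (suffix); strip both.
Reduced to β = s2^-1 s2^-1 s2^-1 s1^-1 s2 s1^-1 s2^-1 s1 s2^-1 s1 on 3 strands, 10 crossings.
Compute on β:
Braid: s2^-1 s2^-1 s2^-1 s1^-1 s2 s1^-1 s2^-1 s1 s2^-1 s1 on 3 strands, 10 crossings.
Writhe w = (#positive) - (#negative) = 3 - 7 = -4.
State-sum expansion of <K>. There are 2^10 = 1024 states.
Smooth each crossing (0=||, 1=⌣⌢); contribution A^(Σ sign_k(1-2s_k)) * d^(L-1).
Tabulate the states by total A-exponent and number of loops L (A-exp: L × count):
  A^10: L=6 ×1
  A^8: L=5 ×10
  A^6: L=4 ×41, L=6 ×4
  A^4: L=3 ×88, L=5 ×31, L=7 ×1
  A^2: L=2 ×102, L=4 ×99, L=6 ×9
  A^0: L=1 ×54, L=3 ×162, L=5 ×36
  A^-2: L=2 ×134, L=4 ×74, L=6 ×2
  A^-4: L=1 ×30, L=3 ×82, L=5 ×8
  A^-6: L=2 ×32, L=4 ×13
  A^-8: L=1 ×3, L=3 ×7
  A^-10: L=2 ×1
Each group contributes A^e * Σ count * d^(L-1):
Powers of d = -A^2 - A^-2: d^2 = A^4 + 2 + A^-4; d^3 = -A^6 - 3*A^2 - 3*A^-2 - A^-6; d^4 = A^8 + 4*A^4 + 6 + 4*A^-4 + A^-8; d^5 = -A^10 - 5*A^6 - 10*A^2 - 10*A^-2 - 5*A^-6 - A^-10; d^6 = A^12 + 6*A^8 + 15*A^4 + 20 + 15*A^-4 + 6*A^-8 + A^-12.
  A^10 * (d^5) = -A^20 - 5*A^16 - 10*A^12 - 10*A^8 - 5*A^4 - 1
  A^8 * (10*d^4) = 10*A^16 + 40*A^12 + 60*A^8 + 40*A^4 + 10
  A^6 * (41*d^3 + 4*d^5) = -4*A^16 - 61*A^12 - 163*A^8 - 163*A^4 - 61 - 4*A^-4
  A^4 * (88*d^2 + 31*d^4 + d^6) = A^16 + 37*A^12 + 227*A^8 + 382*A^4 + 227 + 37*A^-4 + A^-8
  A^2 * (102*d + 99*d^3 + 9*d^5) = -9*A^12 - 144*A^8 - 489*A^4 - 489 - 144*A^-4 - 9*A^-8
  A^0 * (54 + 162*d^2 + 36*d^4) = 36*A^8 + 306*A^4 + 594 + 306*A^-4 + 36*A^-8
  A^-2 * (134*d + 74*d^3 + 2*d^5) = -2*A^8 - 84*A^4 - 376 - 376*A^-4 - 84*A^-8 - 2*A^-12
  A^-4 * (30 + 82*d^2 + 8*d^4) = 8*A^4 + 114 + 242*A^-4 + 114*A^-8 + 8*A^-12
  A^-6 * (32*d + 13*d^3) = -13 - 71*A^-4 - 71*A^-8 - 13*A^-12
  A^-8 * (3 + 7*d^2) = 7*A^-4 + 17*A^-8 + 7*A^-12
  A^-10 * (d) = -A^-8 - A^-12
Summing the groups: <K> = -A^20 + 2*A^16 - 3*A^12 + 4*A^8 - 5*A^4 + 5 - 3*A^-4 + 3*A^-8 - A^-12
Normalise by the writhe: (-A^3)^(-w) = (-A^3)^(4) = A^12, so f(A) = A^12 * <K> = -A^32 + 2*A^28 - 3*A^24 + 4*A^20 - 5*A^16 + 5*A^12 - 3*A^8 + 3*A^4 - 1.
Substitute A = t^(-1/4), i.e. A^e → t^(-e/4): V(t) = -1 + 3*t^-1 - 3*t^-2 + 5*t^-3 - 5*t^-4 + 4*t^-5 - 3*t^-6 + 2*t^-7 - t^-8

Answer: -1 + 3*t^-1 - 3*t^-2 + 5*t^-3 - 5*t^-4 + 4*t^-5 - 3*t^-6 + 2*t^-7 - t^-8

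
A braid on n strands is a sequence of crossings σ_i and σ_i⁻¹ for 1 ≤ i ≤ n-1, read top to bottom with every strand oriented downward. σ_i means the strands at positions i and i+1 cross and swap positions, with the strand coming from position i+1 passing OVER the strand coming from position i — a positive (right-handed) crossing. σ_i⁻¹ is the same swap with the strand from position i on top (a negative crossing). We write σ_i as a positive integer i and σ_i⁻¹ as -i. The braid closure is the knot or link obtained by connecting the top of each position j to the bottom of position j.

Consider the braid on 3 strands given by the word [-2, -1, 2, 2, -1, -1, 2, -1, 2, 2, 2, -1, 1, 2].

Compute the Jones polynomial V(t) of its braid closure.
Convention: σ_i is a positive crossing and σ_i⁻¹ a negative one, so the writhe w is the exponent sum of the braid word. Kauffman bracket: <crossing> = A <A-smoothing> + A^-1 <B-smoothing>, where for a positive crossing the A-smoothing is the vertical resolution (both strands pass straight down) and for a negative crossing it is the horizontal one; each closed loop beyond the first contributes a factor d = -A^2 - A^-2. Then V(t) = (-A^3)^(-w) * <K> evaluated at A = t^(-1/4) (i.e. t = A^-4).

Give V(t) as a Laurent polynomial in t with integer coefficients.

The presented braid s2^-1 s1^-1 s2 s2 s1^-1 s1^-1 s2 s1^-1 s2 s2 s2 s1^-1 s1 s2 on 3 strands reduces by inverse Markov moves (closure unchanged at each step):
  Deconjugate: the word is γ·β·γ⁻¹ with γ = s2^-1 s1^-1 (prefix) and γ⁻¹ = s1 s2 (suffix); strip both.
Reduced to β = s2 s2 s1^-1 s1^-1 s2 s1^-1 s2 s2 s2 s1^-1 on 3 strands, 10 crossings.
Compute on β:
Braid: s2 s2 s1^-1 s1^-1 s2 s1^-1 s2 s2 s2 s1^-1 on 3 strands, 10 crossings.
Writhe w = (#positive) - (#negative) = 6 - 4 = 2.
State-sum expansion of <K>. There are 2^10 = 1024 states.
Each crossing splits two ways (0=vertical, 1=horizontal). The state's weight is A^(#A-smoothings - #B-smoothings) * d^(loops - 1).
Tabulate the states by total A-exponent and number of loops L (A-exp: L × count):
  A^10: L=5 ×1
  A^8: L=4 ×10
  A^6: L=3 ×41, L=5 ×4
  A^4: L=2 ×81, L=4 ×38, L=6 ×1
  A^2: L=1 ×71, L=3 ×117, L=5 ×22
  A^0: L=2 ×154, L=4 ×91, L=6 ×7
  A^-2: L=3 ×168, L=5 ×41, L=7 ×1
  A^-4: L=4 ×110, L=6 ×10
  A^-6: L=5 ×44, L=7 ×1
  A^-8: L=6 ×10
  A^-10: L=7 ×1
Each group contributes A^e * Σ count * d^(L-1):
Powers of d = -A^2 - A^-2: d^2 = A^4 + 2 + A^-4; d^3 = -A^6 - 3*A^2 - 3*A^-2 - A^-6; d^4 = A^8 + 4*A^4 + 6 + 4*A^-4 + A^-8; d^5 = -A^10 - 5*A^6 - 10*A^2 - 10*A^-2 - 5*A^-6 - A^-10; d^6 = A^12 + 6*A^8 + 15*A^4 + 20 + 15*A^-4 + 6*A^-8 + A^-12.
  A^10 * (d^4) = A^18 + 4*A^14 + 6*A^10 + 4*A^6 + A^2
  A^8 * (10*d^3) = -10*A^14 - 30*A^10 - 30*A^6 - 10*A^2
  A^6 * (41*d^2 + 4*d^4) = 4*A^14 + 57*A^10 + 106*A^6 + 57*A^2 + 4*A^-2
  A^4 * (81*d + 38*d^3 + d^5) = -A^14 - 43*A^10 - 205*A^6 - 205*A^2 - 43*A^-2 - A^-6
  A^2 * (71 + 117*d^2 + 22*d^4) = 22*A^10 + 205*A^6 + 437*A^2 + 205*A^-2 + 22*A^-6
  A^0 * (154*d + 91*d^3 + 7*d^5) = -7*A^10 - 126*A^6 - 497*A^2 - 497*A^-2 - 126*A^-6 - 7*A^-10
  A^-2 * (168*d^2 + 41*d^4 + d^6) = A^10 + 47*A^6 + 347*A^2 + 602*A^-2 + 347*A^-6 + 47*A^-10 + A^-14
  A^-4 * (110*d^3 + 10*d^5) = -10*A^6 - 160*A^2 - 430*A^-2 - 430*A^-6 - 160*A^-10 - 10*A^-14
  A^-6 * (44*d^4 + d^6) = A^6 + 50*A^2 + 191*A^-2 + 284*A^-6 + 191*A^-10 + 50*A^-14 + A^-18
  A^-8 * (10*d^5) = -10*A^2 - 50*A^-2 - 100*A^-6 - 100*A^-10 - 50*A^-14 - 10*A^-18
  A^-10 * (d^6) = A^2 + 6*A^-2 + 15*A^-6 + 20*A^-10 + 15*A^-14 + 6*A^-18 + A^-22
Summing the groups: <K> = A^18 - 3*A^14 + 6*A^10 - 8*A^6 + 11*A^2 - 12*A^-2 + 11*A^-6 - 9*A^-10 + 6*A^-14 - 3*A^-18 + A^-22
Normalise by the writhe: (-A^3)^(-w) = (-A^3)^(-2) = A^-6, so f(A) = A^-6 * <K> = A^12 - 3*A^8 + 6*A^4 - 8 + 11*A^-4 - 12*A^-8 + 11*A^-12 - 9*A^-16 + 6*A^-20 - 3*A^-24 + A^-28.
Substitute A = t^(-1/4), i.e. A^e → t^(-e/4): V(t) = t^7 - 3*t^6 + 6*t^5 - 9*t^4 + 11*t^3 - 12*t^2 + 11*t - 8 + 6*t^-1 - 3*t^-2 + t^-3

Answer: t^7 - 3*t^6 + 6*t^5 - 9*t^4 + 11*t^3 - 12*t^2 + 11*t - 8 + 6*t^-1 - 3*t^-2 + t^-3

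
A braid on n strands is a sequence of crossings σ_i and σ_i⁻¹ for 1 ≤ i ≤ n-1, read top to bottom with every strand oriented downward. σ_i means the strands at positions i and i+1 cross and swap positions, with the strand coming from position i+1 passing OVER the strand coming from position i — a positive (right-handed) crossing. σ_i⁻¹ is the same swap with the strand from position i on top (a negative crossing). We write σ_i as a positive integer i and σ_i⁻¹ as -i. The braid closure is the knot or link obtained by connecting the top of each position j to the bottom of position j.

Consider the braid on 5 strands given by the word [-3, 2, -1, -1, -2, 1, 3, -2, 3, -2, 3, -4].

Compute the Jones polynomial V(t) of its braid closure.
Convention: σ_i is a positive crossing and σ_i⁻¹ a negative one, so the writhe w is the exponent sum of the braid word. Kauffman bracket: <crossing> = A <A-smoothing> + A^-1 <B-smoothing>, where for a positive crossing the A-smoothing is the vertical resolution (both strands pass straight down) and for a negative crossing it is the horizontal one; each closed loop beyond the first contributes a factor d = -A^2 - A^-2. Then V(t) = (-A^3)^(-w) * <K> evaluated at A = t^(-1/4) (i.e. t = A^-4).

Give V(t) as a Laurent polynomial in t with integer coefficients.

t^2 - t + 2 - 2*t^-1 + t^-2 - t^-3 + t^-4

Derivation:
The presented braid s3^-1 s2 s1^-1 s1^-1 s2^-1 s1 s3 s2^-1 s3 s2^-1 s3 s4^-1 on 5 strands reduces by inverse Markov moves (closure unchanged at each step):
  Destabilize: the word has the form β·s4^-1 where s4^-1 occurs only as the final letter (β ∈ B_4); drop it and the last strand → 4 strands.
  Deconjugate: the word is γ·β·γ⁻¹ with γ = s3^-1 s2 (prefix) and γ⁻¹ = s2^-1 s3 (suffix); strip both.
Reduced to β = s1^-1 s1^-1 s2^-1 s1 s3 s2^-1 s3 on 4 strands, 7 crossings.
Compute on β:
Braid: s1^-1 s1^-1 s2^-1 s1 s3 s2^-1 s3 on 4 strands, 7 crossings.
Writhe w = (#positive) - (#negative) = 3 - 4 = -1.
Enumerate smoothing states for the bracket polynomial. There are 2^7 = 128 states.
For each crossing: s=0 is the vertical smoothing, s=1 horizontal. Crossing k contributes A^(sign_k * (1 - 2*s_k)); loop factor d = -A^2 - A^-2.
Tabulate the states by total A-exponent and number of loops L (A-exp: L × count):
  A^7: L=4 ×1
  A^5: L=3 ×7
  A^3: L=2 ×17, L=4 ×4
  A^1: L=1 ×14, L=3 ×20, L=5 ×1
  A^-1: L=2 ×27, L=4 ×8
  A^-3: L=1 ×5, L=3 ×15, L=5 ×1
  A^-5: L=2 ×4, L=4 ×3
  A^-7: L=3 ×1
Each group contributes A^e * Σ count * d^(L-1):
Powers of d = -A^2 - A^-2: d^2 = A^4 + 2 + A^-4; d^3 = -A^6 - 3*A^2 - 3*A^-2 - A^-6; d^4 = A^8 + 4*A^4 + 6 + 4*A^-4 + A^-8.
  A^7 * (d^3) = -A^13 - 3*A^9 - 3*A^5 - A
  A^5 * (7*d^2) = 7*A^9 + 14*A^5 + 7*A
  A^3 * (17*d + 4*d^3) = -4*A^9 - 29*A^5 - 29*A - 4*A^-3
  A^1 * (14 + 20*d^2 + d^4) = A^9 + 24*A^5 + 60*A + 24*A^-3 + A^-7
  A^-1 * (27*d + 8*d^3) = -8*A^5 - 51*A - 51*A^-3 - 8*A^-7
  A^-3 * (5 + 15*d^2 + d^4) = A^5 + 19*A + 41*A^-3 + 19*A^-7 + A^-11
  A^-5 * (4*d + 3*d^3) = -3*A - 13*A^-3 - 13*A^-7 - 3*A^-11
  A^-7 * (d^2) = A^-3 + 2*A^-7 + A^-11
Summing the groups: <K> = -A^13 + A^9 - A^5 + 2*A - 2*A^-3 + A^-7 - A^-11
Normalise by the writhe: (-A^3)^(-w) = (-A^3)^(1) = -A^3, so f(A) = -A^3 * <K> = A^16 - A^12 + A^8 - 2*A^4 + 2 - A^-4 + A^-8.
Substitute A = t^(-1/4), i.e. A^e → t^(-e/4): V(t) = t^2 - t + 2 - 2*t^-1 + t^-2 - t^-3 + t^-4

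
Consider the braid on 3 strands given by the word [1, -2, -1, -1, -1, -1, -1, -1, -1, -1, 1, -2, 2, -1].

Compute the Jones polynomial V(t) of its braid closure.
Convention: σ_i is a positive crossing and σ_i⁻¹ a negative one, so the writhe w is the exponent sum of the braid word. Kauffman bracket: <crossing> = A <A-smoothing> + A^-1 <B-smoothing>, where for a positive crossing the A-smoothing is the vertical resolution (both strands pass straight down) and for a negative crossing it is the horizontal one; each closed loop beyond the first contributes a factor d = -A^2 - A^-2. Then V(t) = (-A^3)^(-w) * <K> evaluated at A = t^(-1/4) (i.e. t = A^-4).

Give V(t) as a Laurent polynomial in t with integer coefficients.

The presented braid s1 s2^-1 s1^-1 s1^-1 s1^-1 s1^-1 s1^-1 s1^-1 s1^-1 s1^-1 s1 s2^-1 s2 s1^-1 on 3 strands reduces by inverse Markov moves (closure unchanged at each step):
  Deconjugate: the word is γ·β·γ⁻¹ with γ = s1 s2^-1 (prefix) and γ⁻¹ = s2 s1^-1 (suffix); strip both.
  Destabilize: the word has the form β·s2^-1 where s2^-1 occurs only as the final letter (β ∈ B_2); drop it and the last strand → 2 strands.
  Deconjugate: the word is γ·β·γ⁻¹ with γ = s1^-1 (prefix) and γ⁻¹ = s1 (suffix); strip both.
Reduced to β = s1^-1 s1^-1 s1^-1 s1^-1 s1^-1 s1^-1 s1^-1 on 2 strands, 7 crossings.
Compute on β:
Braid: s1^-1 s1^-1 s1^-1 s1^-1 s1^-1 s1^-1 s1^-1 on 2 strands, 7 crossings.
Writhe w = (#positive) - (#negative) = 0 - 7 = -7.
Enumerate smoothing states for the bracket polynomial. There are 2^7 = 128 states.
Smooth each crossing (0=||, 1=⌣⌢); contribution A^(Σ sign_k(1-2s_k)) * d^(L-1).
Tabulate the states by total A-exponent and number of loops L (A-exp: L × count):
  A^7: L=7 ×1
  A^5: L=6 ×7
  A^3: L=5 ×21
  A^1: L=4 ×35
  A^-1: L=3 ×35
  A^-3: L=2 ×21
  A^-5: L=1 ×7
  A^-7: L=2 ×1
Each group contributes A^e * Σ count * d^(L-1):
Powers of d = -A^2 - A^-2: d^2 = A^4 + 2 + A^-4; d^3 = -A^6 - 3*A^2 - 3*A^-2 - A^-6; d^4 = A^8 + 4*A^4 + 6 + 4*A^-4 + A^-8; d^5 = -A^10 - 5*A^6 - 10*A^2 - 10*A^-2 - 5*A^-6 - A^-10; d^6 = A^12 + 6*A^8 + 15*A^4 + 20 + 15*A^-4 + 6*A^-8 + A^-12.
  A^7 * (d^6) = A^19 + 6*A^15 + 15*A^11 + 20*A^7 + 15*A^3 + 6*A^-1 + A^-5
  A^5 * (7*d^5) = -7*A^15 - 35*A^11 - 70*A^7 - 70*A^3 - 35*A^-1 - 7*A^-5
  A^3 * (21*d^4) = 21*A^11 + 84*A^7 + 126*A^3 + 84*A^-1 + 21*A^-5
  A^1 * (35*d^3) = -35*A^7 - 105*A^3 - 105*A^-1 - 35*A^-5
  A^-1 * (35*d^2) = 35*A^3 + 70*A^-1 + 35*A^-5
  A^-3 * (21*d) = -21*A^-1 - 21*A^-5
  A^-5 * (7) = 7*A^-5
  A^-7 * (d) = -A^-5 - A^-9
Summing the groups: <K> = A^19 - A^15 + A^11 - A^7 + A^3 - A^-1 - A^-9
Normalise by the writhe: (-A^3)^(-w) = (-A^3)^(7) = -A^21, so f(A) = -A^21 * <K> = -A^40 + A^36 - A^32 + A^28 - A^24 + A^20 + A^12.
Substitute A = t^(-1/4), i.e. A^e → t^(-e/4): V(t) = t^-3 + t^-5 - t^-6 + t^-7 - t^-8 + t^-9 - t^-10

Answer: t^-3 + t^-5 - t^-6 + t^-7 - t^-8 + t^-9 - t^-10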